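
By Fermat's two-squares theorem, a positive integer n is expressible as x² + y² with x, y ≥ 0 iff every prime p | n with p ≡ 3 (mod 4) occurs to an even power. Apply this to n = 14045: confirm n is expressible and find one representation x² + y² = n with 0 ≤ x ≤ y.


Step 1: Factor n = 14045 = 5 · 53^2.
Step 2: Check the mod-4 condition on each prime factor: 5 ≡ 1 (mod 4), exponent 1; 53 ≡ 1 (mod 4), exponent 2.
All primes ≡ 3 (mod 4) appear to even exponent (or don't appear), so by the two-squares theorem n IS expressible as a sum of two squares.
Step 3: Build a representation. Here n = 5 · 53 · 53 is a product of primes ≡ 1 (mod 4). Each prime p ≡ 1 (mod 4) is itself a sum of two squares; find a² by testing p − a² for a perfect square:
  5: 5 − 1² = 4 = 2² ⇒ 5 = 1² + 2².
  53: 53 − 1² = 52, 53 − 2² = 49 = 7² ⇒ 53 = 2² + 7².
  Combine using the Brahmagupta–Fibonacci identity (a² + b²)(c² + d²) = (ac − bd)² + (ad + bc)² = (ac + bd)² + (ad − bc)²:
  5 · 53 = 265: from (1² + 2²)(2² + 7²), take (1·2 − 2·7, 1·7 + 2·2) = (2 − 14, 7 + 4) = (-12, 11); dropping signs (only squares matter) gives (12, 11); check 12² + 11² = 144 + 121 = 265 ✓.
  265 · 53 = 14045: from (12² + 11²)(2² + 7²), take (12·2 − 11·7, 12·7 + 11·2) = (24 − 77, 84 + 22) = (-53, 106); dropping signs (only squares matter) gives (53, 106); check 53² + 106² = 2809 + 11236 = 14045 ✓.
Step 4: Order so x ≤ y and verify: 53² + 106² = 2809 + 11236 = 14045 = n. ✓

n = 14045 = 53² + 106² (one valid representation with x ≤ y).


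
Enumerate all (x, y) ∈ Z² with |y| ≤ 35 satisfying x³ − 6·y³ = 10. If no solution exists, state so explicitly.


The equation is x³ - 6y³ = 10. For fixed y, x³ = 6·y³ + 10, so a solution requires the RHS to be a perfect cube.
Strategy: iterate y from -35 to 35, compute RHS = 6·y³ + 10, and check whether it is a (positive or negative) perfect cube.
Check small values of y:
  y = 0: RHS = 10 is not a perfect cube.
  y = 1: RHS = 16 is not a perfect cube.
  y = -1: RHS = 4 is not a perfect cube.
  y = 2: RHS = 58 is not a perfect cube.
  y = -2: RHS = -38 is not a perfect cube.
  y = 3: RHS = 172 is not a perfect cube.
  y = -3: RHS = -152 is not a perfect cube.
Continuing the search up to |y| = 35 finds no solutions either.
No (x, y) in the scanned range satisfies the equation.

No integer solutions with |y| ≤ 35.


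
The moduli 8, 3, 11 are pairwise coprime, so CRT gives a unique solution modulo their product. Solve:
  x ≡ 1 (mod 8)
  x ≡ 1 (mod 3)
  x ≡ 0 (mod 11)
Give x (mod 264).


Moduli 8, 3, 11 are pairwise coprime; by CRT there is a unique solution modulo M = 8 · 3 · 11 = 264.
Solve pairwise, accumulating the modulus:
  Start with x ≡ 1 (mod 8).
  Combine with x ≡ 1 (mod 3): since gcd(8, 3) = 1, we get a unique residue mod 24.
    Write x = 1 + 8·t and substitute into x ≡ 1 (mod 3): 8·t ≡ 1 − 1 = 0 (mod 3).
    Reduce coefficients mod 3: 2·t ≡ 0 (mod 3).
    The inverse of 2 mod 3 is 2 (since 2·2 = 4 = 1·3 + 1), so t ≡ 2·0 = 0 ≡ 0 (mod 3).
    Then x = 1 + 8·0 = 1, valid modulo lcm(8, 3) = 24: x ≡ 1 (mod 24).
  Combine with x ≡ 0 (mod 11): since gcd(24, 11) = 1, we get a unique residue mod 264.
    Write x = 1 + 24·t and substitute into x ≡ 0 (mod 11): 24·t ≡ 0 − 1 = -1 (mod 11).
    Reduce coefficients mod 11: 2·t ≡ 10 (mod 11).
    The inverse of 2 mod 11 is 6 (since 2·6 = 12 = 1·11 + 1), so t ≡ 6·10 = 60 ≡ 5 (mod 11).
    Then x = 1 + 24·5 = 121, valid modulo lcm(24, 11) = 264: x ≡ 121 (mod 264).
Verify: 121 mod 8 = 1 ✓, 121 mod 3 = 1 ✓, 121 mod 11 = 0 ✓.

x ≡ 121 (mod 264).


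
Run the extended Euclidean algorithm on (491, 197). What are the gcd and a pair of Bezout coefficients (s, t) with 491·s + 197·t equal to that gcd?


Euclidean algorithm on (491, 197) — divide until remainder is 0:
  491 = 2 · 197 + 97
  197 = 2 · 97 + 3
  97 = 32 · 3 + 1
  3 = 3 · 1 + 0
gcd(491, 197) = 1.
Track Bezout coefficients alongside the remainders: start with r₀ = 491 = a·1 + b·0 (s = 1, t = 0) and r₁ = 197 = a·0 + b·1 (s = 0, t = 1); each new remainder r_{k+1} = r_{k-1} − q_k·r_k inherits s_{k+1} = s_{k-1} − q_k·s_k, t_{k+1} = t_{k-1} − q_k·t_k, so r_k = a·s_k + b·t_k at every step:
  q = 2: r = 97, s = 1 − 2·0 = 1, t = 0 − 2·1 = -2  (check: 491·1 + 197·(-2) = 97)
  q = 2: r = 3, s = 0 − 2·1 = -2, t = 1 − 2·(-2) = 5  (check: 491·(-2) + 197·5 = 3)
  q = 32: r = 1, s = 1 − 32·(-2) = 65, t = -2 − 32·5 = -162  (check: 491·65 + 197·(-162) = 1)
The row with r = 1 (the gcd) gives the Bezout coefficients s = 65, t = -162.
Result: 491 · (65) + 197 · (-162) = 1.

gcd(491, 197) = 1; s = 65, t = -162 (check: 491·65 + 197·(-162) = 1).


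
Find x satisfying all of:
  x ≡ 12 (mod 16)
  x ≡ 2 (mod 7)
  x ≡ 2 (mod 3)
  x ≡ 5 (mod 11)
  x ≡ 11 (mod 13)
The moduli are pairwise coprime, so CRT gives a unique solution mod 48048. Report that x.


Product of moduli M = 16 · 7 · 3 · 11 · 13 = 48048.
Merge one congruence at a time:
  Start: x ≡ 12 (mod 16).
  Combine with x ≡ 2 (mod 7); new modulus lcm = 112.
    Write x = 12 + 16·t and substitute into x ≡ 2 (mod 7): 16·t ≡ 2 − 12 = -10 (mod 7).
    Reduce coefficients mod 7: 2·t ≡ 4 (mod 7).
    The inverse of 2 mod 7 is 4 (since 2·4 = 8 = 1·7 + 1), so t ≡ 4·4 = 16 ≡ 2 (mod 7).
    Then x = 12 + 16·2 = 44, valid modulo lcm(16, 7) = 112: x ≡ 44 (mod 112).
  Combine with x ≡ 2 (mod 3); new modulus lcm = 336.
    Write x = 44 + 112·t and substitute into x ≡ 2 (mod 3): 112·t ≡ 2 − 44 = -42 (mod 3).
    Reduce coefficients mod 3: 1·t ≡ 0 (mod 3).
    So t ≡ 0 (mod 3).
    Then x = 44 + 112·0 = 44, valid modulo lcm(112, 3) = 336: x ≡ 44 (mod 336).
  Combine with x ≡ 5 (mod 11); new modulus lcm = 3696.
    Write x = 44 + 336·t and substitute into x ≡ 5 (mod 11): 336·t ≡ 5 − 44 = -39 (mod 11).
    Reduce coefficients mod 11: 6·t ≡ 5 (mod 11).
    The inverse of 6 mod 11 is 2 (since 6·2 = 12 = 1·11 + 1), so t ≡ 2·5 = 10 ≡ 10 (mod 11).
    Then x = 44 + 336·10 = 3404, valid modulo lcm(336, 11) = 3696: x ≡ 3404 (mod 3696).
  Combine with x ≡ 11 (mod 13); new modulus lcm = 48048.
    Write x = 3404 + 3696·t and substitute into x ≡ 11 (mod 13): 3696·t ≡ 11 − 3404 = -3393 (mod 13).
    Reduce coefficients mod 13: 4·t ≡ 0 (mod 13).
    The inverse of 4 mod 13 is 10 (since 4·10 = 40 = 3·13 + 1), so t ≡ 10·0 = 0 ≡ 0 (mod 13).
    Then x = 3404 + 3696·0 = 3404, valid modulo lcm(3696, 13) = 48048: x ≡ 3404 (mod 48048).
Verify against each original: 3404 mod 16 = 12, 3404 mod 7 = 2, 3404 mod 3 = 2, 3404 mod 11 = 5, 3404 mod 13 = 11.

x ≡ 3404 (mod 48048).


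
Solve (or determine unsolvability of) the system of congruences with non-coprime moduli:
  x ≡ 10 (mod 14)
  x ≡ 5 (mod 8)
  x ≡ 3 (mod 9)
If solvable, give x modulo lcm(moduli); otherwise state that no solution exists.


Moduli 14, 8, 9 are not pairwise coprime, so CRT works modulo lcm(m_i) when all pairwise compatibility conditions hold.
Pairwise compatibility: gcd(m_i, m_j) must divide a_i - a_j for every pair.
Merge one congruence at a time:
  Start: x ≡ 10 (mod 14).
  Combine with x ≡ 5 (mod 8): gcd(14, 8) = 2, and 5 - 10 = -5 is NOT divisible by 2.
    ⇒ system is inconsistent (no integer solution).

No solution (the system is inconsistent).


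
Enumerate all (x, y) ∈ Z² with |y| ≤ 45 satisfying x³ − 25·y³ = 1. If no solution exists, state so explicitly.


The equation is x³ - 25y³ = 1. For fixed y, x³ = 25·y³ + 1, so a solution requires the RHS to be a perfect cube.
Strategy: iterate y from -45 to 45, compute RHS = 25·y³ + 1, and check whether it is a (positive or negative) perfect cube.
Check small values of y:
  y = 0: RHS = 1 = (1)³ ⇒ x = 1 works.
  y = 1: RHS = 26 is not a perfect cube.
  y = -1: RHS = -24 is not a perfect cube.
  y = 2: RHS = 201 is not a perfect cube.
  y = -2: RHS = -199 is not a perfect cube.
  y = 3: RHS = 676 is not a perfect cube.
  y = -3: RHS = -674 is not a perfect cube.
Continuing the search up to |y| = 45 finds no further solutions beyond those listed.
Collected solutions: (1, 0).

Solutions (with |y| ≤ 45): (1, 0).


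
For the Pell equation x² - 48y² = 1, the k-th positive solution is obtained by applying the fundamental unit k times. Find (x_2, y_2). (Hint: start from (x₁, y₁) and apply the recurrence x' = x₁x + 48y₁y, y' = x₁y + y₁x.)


Step 1: Find the fundamental solution (x₁, y₁) of x² - 48y² = 1.
  Expand √48 as a continued fraction. a₀ = ⌊√48⌋ = 6; iterate m_{k+1} = d_k·a_k − m_k, d_{k+1} = (48 − m_{k+1}²)/d_k, a_{k+1} = ⌊(a₀ + m_{k+1})/d_{k+1}⌋ (starting m₀ = 0, d₀ = 1), with convergents p_k = a_k·p_{k-1} + p_{k-2}, q_k = a_k·q_{k-1} + q_{k-2} (p₋₁ = 1, q₋₁ = 0):
  k = 0: a₀ = 6; p₀/q₀ = 6/1; p₀² − 48·q₀² = 36 − 48 = -12.
  k = 1: m = 6, d = 12, a = ⌊(6 + 6)/12⌋ = 1; p/q = (1·6 + 1)/(1·1 + 0) = 7/1; p² − 48·q² = 49 − 48 = 1.
  The first convergent with p² − 48·q² = 1 gives the fundamental solution (x₁, y₁) = (7, 1).
Step 2: Apply the recurrence (x_{n+1}, y_{n+1}) = (x₁x_n + 48y₁y_n, x₁y_n + y₁x_n) repeatedly.
  From (x_1, y_1) = (7, 1): x_2 = 7·7 + 48·1·1 = 97; y_2 = 7·1 + 1·7 = 14.
Step 3: Verify x_2² - 48·y_2² = 9409 - 9408 = 1 (should be 1). ✓

(x_1, y_1) = (7, 1); (x_2, y_2) = (97, 14).


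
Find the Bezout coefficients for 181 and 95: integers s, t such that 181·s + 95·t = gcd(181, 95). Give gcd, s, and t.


Euclidean algorithm on (181, 95) — divide until remainder is 0:
  181 = 1 · 95 + 86
  95 = 1 · 86 + 9
  86 = 9 · 9 + 5
  9 = 1 · 5 + 4
  5 = 1 · 4 + 1
  4 = 4 · 1 + 0
gcd(181, 95) = 1.
Track Bezout coefficients alongside the remainders: start with r₀ = 181 = a·1 + b·0 (s = 1, t = 0) and r₁ = 95 = a·0 + b·1 (s = 0, t = 1); each new remainder r_{k+1} = r_{k-1} − q_k·r_k inherits s_{k+1} = s_{k-1} − q_k·s_k, t_{k+1} = t_{k-1} − q_k·t_k, so r_k = a·s_k + b·t_k at every step:
  q = 1: r = 86, s = 1 − 1·0 = 1, t = 0 − 1·1 = -1  (check: 181·1 + 95·(-1) = 86)
  q = 1: r = 9, s = 0 − 1·1 = -1, t = 1 − 1·(-1) = 2  (check: 181·(-1) + 95·2 = 9)
  q = 9: r = 5, s = 1 − 9·(-1) = 10, t = -1 − 9·2 = -19  (check: 181·10 + 95·(-19) = 5)
  q = 1: r = 4, s = -1 − 1·10 = -11, t = 2 − 1·(-19) = 21  (check: 181·(-11) + 95·21 = 4)
  q = 1: r = 1, s = 10 − 1·(-11) = 21, t = -19 − 1·21 = -40  (check: 181·21 + 95·(-40) = 1)
The row with r = 1 (the gcd) gives the Bezout coefficients s = 21, t = -40.
Result: 181 · (21) + 95 · (-40) = 1.

gcd(181, 95) = 1; s = 21, t = -40 (check: 181·21 + 95·(-40) = 1).


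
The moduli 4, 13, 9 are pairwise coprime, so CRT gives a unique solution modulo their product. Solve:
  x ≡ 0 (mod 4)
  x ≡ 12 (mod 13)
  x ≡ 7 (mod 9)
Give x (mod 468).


Moduli 4, 13, 9 are pairwise coprime; by CRT there is a unique solution modulo M = 4 · 13 · 9 = 468.
Solve pairwise, accumulating the modulus:
  Start with x ≡ 0 (mod 4).
  Combine with x ≡ 12 (mod 13): since gcd(4, 13) = 1, we get a unique residue mod 52.
    Write x = 0 + 4·t and substitute into x ≡ 12 (mod 13): 4·t ≡ 12 − 0 = 12 (mod 13).
    The inverse of 4 mod 13 is 10 (since 4·10 = 40 = 3·13 + 1), so t ≡ 10·12 = 120 ≡ 3 (mod 13).
    Then x = 0 + 4·3 = 12, valid modulo lcm(4, 13) = 52: x ≡ 12 (mod 52).
  Combine with x ≡ 7 (mod 9): since gcd(52, 9) = 1, we get a unique residue mod 468.
    Write x = 12 + 52·t and substitute into x ≡ 7 (mod 9): 52·t ≡ 7 − 12 = -5 (mod 9).
    Reduce coefficients mod 9: 7·t ≡ 4 (mod 9).
    The inverse of 7 mod 9 is 4 (since 7·4 = 28 = 3·9 + 1), so t ≡ 4·4 = 16 ≡ 7 (mod 9).
    Then x = 12 + 52·7 = 376, valid modulo lcm(52, 9) = 468: x ≡ 376 (mod 468).
Verify: 376 mod 4 = 0 ✓, 376 mod 13 = 12 ✓, 376 mod 9 = 7 ✓.

x ≡ 376 (mod 468).


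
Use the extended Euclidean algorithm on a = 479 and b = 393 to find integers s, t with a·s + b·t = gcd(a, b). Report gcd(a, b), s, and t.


Euclidean algorithm on (479, 393) — divide until remainder is 0:
  479 = 1 · 393 + 86
  393 = 4 · 86 + 49
  86 = 1 · 49 + 37
  49 = 1 · 37 + 12
  37 = 3 · 12 + 1
  12 = 12 · 1 + 0
gcd(479, 393) = 1.
Track Bezout coefficients alongside the remainders: start with r₀ = 479 = a·1 + b·0 (s = 1, t = 0) and r₁ = 393 = a·0 + b·1 (s = 0, t = 1); each new remainder r_{k+1} = r_{k-1} − q_k·r_k inherits s_{k+1} = s_{k-1} − q_k·s_k, t_{k+1} = t_{k-1} − q_k·t_k, so r_k = a·s_k + b·t_k at every step:
  q = 1: r = 86, s = 1 − 1·0 = 1, t = 0 − 1·1 = -1  (check: 479·1 + 393·(-1) = 86)
  q = 4: r = 49, s = 0 − 4·1 = -4, t = 1 − 4·(-1) = 5  (check: 479·(-4) + 393·5 = 49)
  q = 1: r = 37, s = 1 − 1·(-4) = 5, t = -1 − 1·5 = -6  (check: 479·5 + 393·(-6) = 37)
  q = 1: r = 12, s = -4 − 1·5 = -9, t = 5 − 1·(-6) = 11  (check: 479·(-9) + 393·11 = 12)
  q = 3: r = 1, s = 5 − 3·(-9) = 32, t = -6 − 3·11 = -39  (check: 479·32 + 393·(-39) = 1)
The row with r = 1 (the gcd) gives the Bezout coefficients s = 32, t = -39.
Result: 479 · (32) + 393 · (-39) = 1.

gcd(479, 393) = 1; s = 32, t = -39 (check: 479·32 + 393·(-39) = 1).


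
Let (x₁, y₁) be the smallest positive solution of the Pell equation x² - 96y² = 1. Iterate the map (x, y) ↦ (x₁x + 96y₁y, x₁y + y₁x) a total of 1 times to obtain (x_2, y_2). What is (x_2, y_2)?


Step 1: Find the fundamental solution (x₁, y₁) of x² - 96y² = 1.
  Expand √96 as a continued fraction. a₀ = ⌊√96⌋ = 9; iterate m_{k+1} = d_k·a_k − m_k, d_{k+1} = (96 − m_{k+1}²)/d_k, a_{k+1} = ⌊(a₀ + m_{k+1})/d_{k+1}⌋ (starting m₀ = 0, d₀ = 1), with convergents p_k = a_k·p_{k-1} + p_{k-2}, q_k = a_k·q_{k-1} + q_{k-2} (p₋₁ = 1, q₋₁ = 0):
  k = 0: a₀ = 9; p₀/q₀ = 9/1; p₀² − 96·q₀² = 81 − 96 = -15.
  k = 1: m = 9, d = 15, a = ⌊(9 + 9)/15⌋ = 1; p/q = (1·9 + 1)/(1·1 + 0) = 10/1; p² − 96·q² = 100 − 96 = 4.
  k = 2: m = 6, d = 4, a = ⌊(9 + 6)/4⌋ = 3; p/q = (3·10 + 9)/(3·1 + 1) = 39/4; p² − 96·q² = 1521 − 1536 = -15.
  k = 3: m = 6, d = 15, a = ⌊(9 + 6)/15⌋ = 1; p/q = (1·39 + 10)/(1·4 + 1) = 49/5; p² − 96·q² = 2401 − 2400 = 1.
  The first convergent with p² − 96·q² = 1 gives the fundamental solution (x₁, y₁) = (49, 5).
Step 2: Apply the recurrence (x_{n+1}, y_{n+1}) = (x₁x_n + 96y₁y_n, x₁y_n + y₁x_n) repeatedly.
  From (x_1, y_1) = (49, 5): x_2 = 49·49 + 96·5·5 = 4801; y_2 = 49·5 + 5·49 = 490.
Step 3: Verify x_2² - 96·y_2² = 23049601 - 23049600 = 1 (should be 1). ✓

(x_1, y_1) = (49, 5); (x_2, y_2) = (4801, 490).


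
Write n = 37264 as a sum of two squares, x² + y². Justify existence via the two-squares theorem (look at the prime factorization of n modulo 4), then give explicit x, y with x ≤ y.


Step 1: Factor n = 37264 = 2^4 · 17 · 137.
Step 2: Check the mod-4 condition on each prime factor: 2 = 2 (special); 17 ≡ 1 (mod 4), exponent 1; 137 ≡ 1 (mod 4), exponent 1.
All primes ≡ 3 (mod 4) appear to even exponent (or don't appear), so by the two-squares theorem n IS expressible as a sum of two squares.
Step 3: Build a representation. Group n = k² · m with k = 4 and m = 17 · 137 = 2329 (a product of primes ≡ 1 (mod 4)); a representation of m scales to one of n via (k·x)² + (k·y)² = k²(x² + y²). Each prime p ≡ 1 (mod 4) is itself a sum of two squares; find a² by testing p − a² for a perfect square:
  17: 17 − 1² = 16 = 4² ⇒ 17 = 1² + 4².
  137: 137 − 1² = 136, 137 − 2² = 133, 137 − 3² = 128, 137 − 4² = 121 = 11² ⇒ 137 = 4² + 11².
  Combine using the Brahmagupta–Fibonacci identity (a² + b²)(c² + d²) = (ac − bd)² + (ad + bc)² = (ac + bd)² + (ad − bc)²:
  17 · 137 = 2329: from (1² + 4²)(4² + 11²), take (1·4 − 4·11, 1·11 + 4·4) = (4 − 44, 11 + 16) = (-40, 27); dropping signs (only squares matter) gives (40, 27); check 40² + 27² = 1600 + 729 = 2329 ✓.
  Scale by k = 4: (4·40, 4·27) = (160, 108).
Step 4: Order so x ≤ y and verify: 108² + 160² = 11664 + 25600 = 37264 = n. ✓

n = 37264 = 108² + 160² (one valid representation with x ≤ y).


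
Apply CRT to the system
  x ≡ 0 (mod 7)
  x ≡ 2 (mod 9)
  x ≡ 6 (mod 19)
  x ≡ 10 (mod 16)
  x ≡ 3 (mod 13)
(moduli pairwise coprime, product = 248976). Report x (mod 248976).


Product of moduli M = 7 · 9 · 19 · 16 · 13 = 248976.
Merge one congruence at a time:
  Start: x ≡ 0 (mod 7).
  Combine with x ≡ 2 (mod 9); new modulus lcm = 63.
    Write x = 0 + 7·t and substitute into x ≡ 2 (mod 9): 7·t ≡ 2 − 0 = 2 (mod 9).
    The inverse of 7 mod 9 is 4 (since 7·4 = 28 = 3·9 + 1), so t ≡ 4·2 = 8 ≡ 8 (mod 9).
    Then x = 0 + 7·8 = 56, valid modulo lcm(7, 9) = 63: x ≡ 56 (mod 63).
  Combine with x ≡ 6 (mod 19); new modulus lcm = 1197.
    Write x = 56 + 63·t and substitute into x ≡ 6 (mod 19): 63·t ≡ 6 − 56 = -50 (mod 19).
    Reduce coefficients mod 19: 6·t ≡ 7 (mod 19).
    The inverse of 6 mod 19 is 16 (since 6·16 = 96 = 5·19 + 1), so t ≡ 16·7 = 112 ≡ 17 (mod 19).
    Then x = 56 + 63·17 = 1127, valid modulo lcm(63, 19) = 1197: x ≡ 1127 (mod 1197).
  Combine with x ≡ 10 (mod 16); new modulus lcm = 19152.
    Write x = 1127 + 1197·t and substitute into x ≡ 10 (mod 16): 1197·t ≡ 10 − 1127 = -1117 (mod 16).
    Reduce coefficients mod 16: 13·t ≡ 3 (mod 16).
    The inverse of 13 mod 16 is 5 (since 13·5 = 65 = 4·16 + 1), so t ≡ 5·3 = 15 ≡ 15 (mod 16).
    Then x = 1127 + 1197·15 = 19082, valid modulo lcm(1197, 16) = 19152: x ≡ 19082 (mod 19152).
  Combine with x ≡ 3 (mod 13); new modulus lcm = 248976.
    Write x = 19082 + 19152·t and substitute into x ≡ 3 (mod 13): 19152·t ≡ 3 − 19082 = -19079 (mod 13).
    Reduce coefficients mod 13: 3·t ≡ 5 (mod 13).
    The inverse of 3 mod 13 is 9 (since 3·9 = 27 = 2·13 + 1), so t ≡ 9·5 = 45 ≡ 6 (mod 13).
    Then x = 19082 + 19152·6 = 133994, valid modulo lcm(19152, 13) = 248976: x ≡ 133994 (mod 248976).
Verify against each original: 133994 mod 7 = 0, 133994 mod 9 = 2, 133994 mod 19 = 6, 133994 mod 16 = 10, 133994 mod 13 = 3.

x ≡ 133994 (mod 248976).


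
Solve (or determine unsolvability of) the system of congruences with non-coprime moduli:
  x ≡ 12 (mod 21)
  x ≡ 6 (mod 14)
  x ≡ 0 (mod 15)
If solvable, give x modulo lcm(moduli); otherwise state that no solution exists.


Moduli 21, 14, 15 are not pairwise coprime, so CRT works modulo lcm(m_i) when all pairwise compatibility conditions hold.
Pairwise compatibility: gcd(m_i, m_j) must divide a_i - a_j for every pair.
Merge one congruence at a time:
  Start: x ≡ 12 (mod 21).
  Combine with x ≡ 6 (mod 14): gcd(21, 14) = 7, and 6 - 12 = -6 is NOT divisible by 7.
    ⇒ system is inconsistent (no integer solution).

No solution (the system is inconsistent).


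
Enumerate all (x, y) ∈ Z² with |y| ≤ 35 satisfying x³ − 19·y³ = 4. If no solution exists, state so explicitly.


The equation is x³ - 19y³ = 4. For fixed y, x³ = 19·y³ + 4, so a solution requires the RHS to be a perfect cube.
Strategy: iterate y from -35 to 35, compute RHS = 19·y³ + 4, and check whether it is a (positive or negative) perfect cube.
Check small values of y:
  y = 0: RHS = 4 is not a perfect cube.
  y = 1: RHS = 23 is not a perfect cube.
  y = -1: RHS = -15 is not a perfect cube.
  y = 2: RHS = 156 is not a perfect cube.
  y = -2: RHS = -148 is not a perfect cube.
  y = 3: RHS = 517 is not a perfect cube.
  y = -3: RHS = -509 is not a perfect cube.
Continuing the search up to |y| = 35 finds no solutions either.
No (x, y) in the scanned range satisfies the equation.

No integer solutions with |y| ≤ 35.


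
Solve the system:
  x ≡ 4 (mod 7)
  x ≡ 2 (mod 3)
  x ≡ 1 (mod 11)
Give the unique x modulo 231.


Moduli 7, 3, 11 are pairwise coprime; by CRT there is a unique solution modulo M = 7 · 3 · 11 = 231.
Solve pairwise, accumulating the modulus:
  Start with x ≡ 4 (mod 7).
  Combine with x ≡ 2 (mod 3): since gcd(7, 3) = 1, we get a unique residue mod 21.
    Write x = 4 + 7·t and substitute into x ≡ 2 (mod 3): 7·t ≡ 2 − 4 = -2 (mod 3).
    Reduce coefficients mod 3: 1·t ≡ 1 (mod 3).
    So t ≡ 1 (mod 3).
    Then x = 4 + 7·1 = 11, valid modulo lcm(7, 3) = 21: x ≡ 11 (mod 21).
  Combine with x ≡ 1 (mod 11): since gcd(21, 11) = 1, we get a unique residue mod 231.
    Write x = 11 + 21·t and substitute into x ≡ 1 (mod 11): 21·t ≡ 1 − 11 = -10 (mod 11).
    Reduce coefficients mod 11: 10·t ≡ 1 (mod 11).
    The inverse of 10 mod 11 is 10 (since 10·10 = 100 = 9·11 + 1), so t ≡ 10·1 = 10 ≡ 10 (mod 11).
    Then x = 11 + 21·10 = 221, valid modulo lcm(21, 11) = 231: x ≡ 221 (mod 231).
Verify: 221 mod 7 = 4 ✓, 221 mod 3 = 2 ✓, 221 mod 11 = 1 ✓.

x ≡ 221 (mod 231).


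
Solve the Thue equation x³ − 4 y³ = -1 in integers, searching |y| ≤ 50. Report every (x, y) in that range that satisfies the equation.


The equation is x³ - 4y³ = -1. For fixed y, x³ = 4·y³ − 1, so a solution requires the RHS to be a perfect cube.
Strategy: iterate y from -50 to 50, compute RHS = 4·y³ − 1, and check whether it is a (positive or negative) perfect cube.
Check small values of y:
  y = 0: RHS = -1 = (-1)³ ⇒ x = -1 works.
  y = 1: RHS = 3 is not a perfect cube.
  y = -1: RHS = -5 is not a perfect cube.
  y = 2: RHS = 31 is not a perfect cube.
  y = -2: RHS = -33 is not a perfect cube.
  y = 3: RHS = 107 is not a perfect cube.
  y = -3: RHS = -109 is not a perfect cube.
Continuing the search up to |y| = 50 finds no further solutions beyond those listed.
Collected solutions: (-1, 0).

Solutions (with |y| ≤ 50): (-1, 0).


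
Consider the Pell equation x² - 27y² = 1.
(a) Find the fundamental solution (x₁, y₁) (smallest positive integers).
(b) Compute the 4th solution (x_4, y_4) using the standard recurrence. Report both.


Step 1: Find the fundamental solution (x₁, y₁) of x² - 27y² = 1.
  Expand √27 as a continued fraction. a₀ = ⌊√27⌋ = 5; iterate m_{k+1} = d_k·a_k − m_k, d_{k+1} = (27 − m_{k+1}²)/d_k, a_{k+1} = ⌊(a₀ + m_{k+1})/d_{k+1}⌋ (starting m₀ = 0, d₀ = 1), with convergents p_k = a_k·p_{k-1} + p_{k-2}, q_k = a_k·q_{k-1} + q_{k-2} (p₋₁ = 1, q₋₁ = 0):
  k = 0: a₀ = 5; p₀/q₀ = 5/1; p₀² − 27·q₀² = 25 − 27 = -2.
  k = 1: m = 5, d = 2, a = ⌊(5 + 5)/2⌋ = 5; p/q = (5·5 + 1)/(5·1 + 0) = 26/5; p² − 27·q² = 676 − 675 = 1.
  The first convergent with p² − 27·q² = 1 gives the fundamental solution (x₁, y₁) = (26, 5).
Step 2: Apply the recurrence (x_{n+1}, y_{n+1}) = (x₁x_n + 27y₁y_n, x₁y_n + y₁x_n) repeatedly.
  From (x_1, y_1) = (26, 5): x_2 = 26·26 + 27·5·5 = 1351; y_2 = 26·5 + 5·26 = 260.
  From (x_2, y_2) = (1351, 260): x_3 = 26·1351 + 27·5·260 = 70226; y_3 = 26·260 + 5·1351 = 13515.
  From (x_3, y_3) = (70226, 13515): x_4 = 26·70226 + 27·5·13515 = 3650401; y_4 = 26·13515 + 5·70226 = 702520.
Step 3: Verify x_4² - 27·y_4² = 13325427460801 - 13325427460800 = 1 (should be 1). ✓

(x_1, y_1) = (26, 5); (x_4, y_4) = (3650401, 702520).


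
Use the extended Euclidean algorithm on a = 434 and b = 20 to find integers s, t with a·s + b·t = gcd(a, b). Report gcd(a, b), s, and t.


Euclidean algorithm on (434, 20) — divide until remainder is 0:
  434 = 21 · 20 + 14
  20 = 1 · 14 + 6
  14 = 2 · 6 + 2
  6 = 3 · 2 + 0
gcd(434, 20) = 2.
Track Bezout coefficients alongside the remainders: start with r₀ = 434 = a·1 + b·0 (s = 1, t = 0) and r₁ = 20 = a·0 + b·1 (s = 0, t = 1); each new remainder r_{k+1} = r_{k-1} − q_k·r_k inherits s_{k+1} = s_{k-1} − q_k·s_k, t_{k+1} = t_{k-1} − q_k·t_k, so r_k = a·s_k + b·t_k at every step:
  q = 21: r = 14, s = 1 − 21·0 = 1, t = 0 − 21·1 = -21  (check: 434·1 + 20·(-21) = 14)
  q = 1: r = 6, s = 0 − 1·1 = -1, t = 1 − 1·(-21) = 22  (check: 434·(-1) + 20·22 = 6)
  q = 2: r = 2, s = 1 − 2·(-1) = 3, t = -21 − 2·22 = -65  (check: 434·3 + 20·(-65) = 2)
The row with r = 2 (the gcd) gives the Bezout coefficients s = 3, t = -65.
Result: 434 · (3) + 20 · (-65) = 2.

gcd(434, 20) = 2; s = 3, t = -65 (check: 434·3 + 20·(-65) = 2).


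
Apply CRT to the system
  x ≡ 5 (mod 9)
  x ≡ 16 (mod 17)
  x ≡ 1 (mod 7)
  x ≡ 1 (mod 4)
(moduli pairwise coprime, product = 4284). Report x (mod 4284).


Product of moduli M = 9 · 17 · 7 · 4 = 4284.
Merge one congruence at a time:
  Start: x ≡ 5 (mod 9).
  Combine with x ≡ 16 (mod 17); new modulus lcm = 153.
    Write x = 5 + 9·t and substitute into x ≡ 16 (mod 17): 9·t ≡ 16 − 5 = 11 (mod 17).
    The inverse of 9 mod 17 is 2 (since 9·2 = 18 = 1·17 + 1), so t ≡ 2·11 = 22 ≡ 5 (mod 17).
    Then x = 5 + 9·5 = 50, valid modulo lcm(9, 17) = 153: x ≡ 50 (mod 153).
  Combine with x ≡ 1 (mod 7); new modulus lcm = 1071.
    Write x = 50 + 153·t and substitute into x ≡ 1 (mod 7): 153·t ≡ 1 − 50 = -49 (mod 7).
    Reduce coefficients mod 7: 6·t ≡ 0 (mod 7).
    The inverse of 6 mod 7 is 6 (since 6·6 = 36 = 5·7 + 1), so t ≡ 6·0 = 0 ≡ 0 (mod 7).
    Then x = 50 + 153·0 = 50, valid modulo lcm(153, 7) = 1071: x ≡ 50 (mod 1071).
  Combine with x ≡ 1 (mod 4); new modulus lcm = 4284.
    Write x = 50 + 1071·t and substitute into x ≡ 1 (mod 4): 1071·t ≡ 1 − 50 = -49 (mod 4).
    Reduce coefficients mod 4: 3·t ≡ 3 (mod 4).
    The inverse of 3 mod 4 is 3 (since 3·3 = 9 = 2·4 + 1), so t ≡ 3·3 = 9 ≡ 1 (mod 4).
    Then x = 50 + 1071·1 = 1121, valid modulo lcm(1071, 4) = 4284: x ≡ 1121 (mod 4284).
Verify against each original: 1121 mod 9 = 5, 1121 mod 17 = 16, 1121 mod 7 = 1, 1121 mod 4 = 1.

x ≡ 1121 (mod 4284).


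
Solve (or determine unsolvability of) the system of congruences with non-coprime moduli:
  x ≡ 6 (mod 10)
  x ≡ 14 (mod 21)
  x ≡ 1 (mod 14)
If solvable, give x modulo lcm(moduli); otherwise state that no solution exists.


Moduli 10, 21, 14 are not pairwise coprime, so CRT works modulo lcm(m_i) when all pairwise compatibility conditions hold.
Pairwise compatibility: gcd(m_i, m_j) must divide a_i - a_j for every pair.
Merge one congruence at a time:
  Start: x ≡ 6 (mod 10).
  Combine with x ≡ 14 (mod 21): gcd(10, 21) = 1; 14 - 6 = 8, which IS divisible by 1, so compatible.
    Write x = 6 + 10·t and substitute into x ≡ 14 (mod 21): 10·t ≡ 14 − 6 = 8 (mod 21).
    The inverse of 10 mod 21 is 19 (since 10·19 = 190 = 9·21 + 1), so t ≡ 19·8 = 152 ≡ 5 (mod 21).
    Then x = 6 + 10·5 = 56, valid modulo lcm(10, 21) = 210: x ≡ 56 (mod 210).
  Combine with x ≡ 1 (mod 14): gcd(210, 14) = 14, and 1 - 56 = -55 is NOT divisible by 14.
    ⇒ system is inconsistent (no integer solution).

No solution (the system is inconsistent).


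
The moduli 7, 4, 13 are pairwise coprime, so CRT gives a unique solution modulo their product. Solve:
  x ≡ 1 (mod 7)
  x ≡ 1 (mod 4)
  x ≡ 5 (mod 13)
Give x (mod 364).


Moduli 7, 4, 13 are pairwise coprime; by CRT there is a unique solution modulo M = 7 · 4 · 13 = 364.
Solve pairwise, accumulating the modulus:
  Start with x ≡ 1 (mod 7).
  Combine with x ≡ 1 (mod 4): since gcd(7, 4) = 1, we get a unique residue mod 28.
    Write x = 1 + 7·t and substitute into x ≡ 1 (mod 4): 7·t ≡ 1 − 1 = 0 (mod 4).
    Reduce coefficients mod 4: 3·t ≡ 0 (mod 4).
    The inverse of 3 mod 4 is 3 (since 3·3 = 9 = 2·4 + 1), so t ≡ 3·0 = 0 ≡ 0 (mod 4).
    Then x = 1 + 7·0 = 1, valid modulo lcm(7, 4) = 28: x ≡ 1 (mod 28).
  Combine with x ≡ 5 (mod 13): since gcd(28, 13) = 1, we get a unique residue mod 364.
    Write x = 1 + 28·t and substitute into x ≡ 5 (mod 13): 28·t ≡ 5 − 1 = 4 (mod 13).
    Reduce coefficients mod 13: 2·t ≡ 4 (mod 13).
    The inverse of 2 mod 13 is 7 (since 2·7 = 14 = 1·13 + 1), so t ≡ 7·4 = 28 ≡ 2 (mod 13).
    Then x = 1 + 28·2 = 57, valid modulo lcm(28, 13) = 364: x ≡ 57 (mod 364).
Verify: 57 mod 7 = 1 ✓, 57 mod 4 = 1 ✓, 57 mod 13 = 5 ✓.

x ≡ 57 (mod 364).


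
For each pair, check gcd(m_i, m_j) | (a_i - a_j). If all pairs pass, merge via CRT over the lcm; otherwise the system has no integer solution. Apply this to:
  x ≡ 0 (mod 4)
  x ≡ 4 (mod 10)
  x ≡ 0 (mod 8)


Moduli 4, 10, 8 are not pairwise coprime, so CRT works modulo lcm(m_i) when all pairwise compatibility conditions hold.
Pairwise compatibility: gcd(m_i, m_j) must divide a_i - a_j for every pair.
Merge one congruence at a time:
  Start: x ≡ 0 (mod 4).
  Combine with x ≡ 4 (mod 10): gcd(4, 10) = 2; 4 - 0 = 4, which IS divisible by 2, so compatible.
    Write x = 0 + 4·t and substitute into x ≡ 4 (mod 10): 4·t ≡ 4 − 0 = 4 (mod 10).
    Divide the congruence (and modulus) by g = 2: 2·t ≡ 2 (mod 5).
    The inverse of 2 mod 5 is 3 (since 2·3 = 6 = 1·5 + 1), so t ≡ 3·2 = 6 ≡ 1 (mod 5).
    Then x = 0 + 4·1 = 4, valid modulo lcm(4, 10) = 20: x ≡ 4 (mod 20).
  Combine with x ≡ 0 (mod 8): gcd(20, 8) = 4; 0 - 4 = -4, which IS divisible by 4, so compatible.
    Write x = 4 + 20·t and substitute into x ≡ 0 (mod 8): 20·t ≡ 0 − 4 = -4 (mod 8).
    Divide the congruence (and modulus) by g = 4: 5·t ≡ -1 (mod 2).
    Reduce coefficients mod 2: 1·t ≡ 1 (mod 2).
    So t ≡ 1 (mod 2).
    Then x = 4 + 20·1 = 24, valid modulo lcm(20, 8) = 40: x ≡ 24 (mod 40).
Verify: 24 mod 4 = 0, 24 mod 10 = 4, 24 mod 8 = 0.

x ≡ 24 (mod 40).


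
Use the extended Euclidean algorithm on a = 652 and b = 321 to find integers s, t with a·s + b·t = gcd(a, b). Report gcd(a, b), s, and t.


Euclidean algorithm on (652, 321) — divide until remainder is 0:
  652 = 2 · 321 + 10
  321 = 32 · 10 + 1
  10 = 10 · 1 + 0
gcd(652, 321) = 1.
Track Bezout coefficients alongside the remainders: start with r₀ = 652 = a·1 + b·0 (s = 1, t = 0) and r₁ = 321 = a·0 + b·1 (s = 0, t = 1); each new remainder r_{k+1} = r_{k-1} − q_k·r_k inherits s_{k+1} = s_{k-1} − q_k·s_k, t_{k+1} = t_{k-1} − q_k·t_k, so r_k = a·s_k + b·t_k at every step:
  q = 2: r = 10, s = 1 − 2·0 = 1, t = 0 − 2·1 = -2  (check: 652·1 + 321·(-2) = 10)
  q = 32: r = 1, s = 0 − 32·1 = -32, t = 1 − 32·(-2) = 65  (check: 652·(-32) + 321·65 = 1)
The row with r = 1 (the gcd) gives the Bezout coefficients s = -32, t = 65.
Result: 652 · (-32) + 321 · (65) = 1.

gcd(652, 321) = 1; s = -32, t = 65 (check: 652·(-32) + 321·65 = 1).


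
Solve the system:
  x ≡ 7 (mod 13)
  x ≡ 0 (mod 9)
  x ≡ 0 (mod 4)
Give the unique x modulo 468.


Moduli 13, 9, 4 are pairwise coprime; by CRT there is a unique solution modulo M = 13 · 9 · 4 = 468.
Solve pairwise, accumulating the modulus:
  Start with x ≡ 7 (mod 13).
  Combine with x ≡ 0 (mod 9): since gcd(13, 9) = 1, we get a unique residue mod 117.
    Write x = 7 + 13·t and substitute into x ≡ 0 (mod 9): 13·t ≡ 0 − 7 = -7 (mod 9).
    Reduce coefficients mod 9: 4·t ≡ 2 (mod 9).
    The inverse of 4 mod 9 is 7 (since 4·7 = 28 = 3·9 + 1), so t ≡ 7·2 = 14 ≡ 5 (mod 9).
    Then x = 7 + 13·5 = 72, valid modulo lcm(13, 9) = 117: x ≡ 72 (mod 117).
  Combine with x ≡ 0 (mod 4): since gcd(117, 4) = 1, we get a unique residue mod 468.
    Write x = 72 + 117·t and substitute into x ≡ 0 (mod 4): 117·t ≡ 0 − 72 = -72 (mod 4).
    Reduce coefficients mod 4: 1·t ≡ 0 (mod 4).
    So t ≡ 0 (mod 4).
    Then x = 72 + 117·0 = 72, valid modulo lcm(117, 4) = 468: x ≡ 72 (mod 468).
Verify: 72 mod 13 = 7 ✓, 72 mod 9 = 0 ✓, 72 mod 4 = 0 ✓.

x ≡ 72 (mod 468).


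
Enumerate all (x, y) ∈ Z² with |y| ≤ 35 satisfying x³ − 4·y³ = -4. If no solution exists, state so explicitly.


The equation is x³ - 4y³ = -4. For fixed y, x³ = 4·y³ − 4, so a solution requires the RHS to be a perfect cube.
Strategy: iterate y from -35 to 35, compute RHS = 4·y³ − 4, and check whether it is a (positive or negative) perfect cube.
Check small values of y:
  y = 0: RHS = -4 is not a perfect cube.
  y = 1: RHS = 0 = (0)³ ⇒ x = 0 works.
  y = -1: RHS = -8 = (-2)³ ⇒ x = -2 works.
  y = 2: RHS = 28 is not a perfect cube.
  y = -2: RHS = -36 is not a perfect cube.
  y = 3: RHS = 104 is not a perfect cube.
  y = -3: RHS = -112 is not a perfect cube.
Continuing the search up to |y| = 35 finds no further solutions beyond those listed.
Collected solutions: (0, 1), (-2, -1).

Solutions (with |y| ≤ 35): (0, 1), (-2, -1).


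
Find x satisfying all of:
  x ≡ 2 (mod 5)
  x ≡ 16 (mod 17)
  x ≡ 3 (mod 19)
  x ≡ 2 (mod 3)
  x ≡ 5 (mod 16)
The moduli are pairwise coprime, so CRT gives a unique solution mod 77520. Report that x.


Product of moduli M = 5 · 17 · 19 · 3 · 16 = 77520.
Merge one congruence at a time:
  Start: x ≡ 2 (mod 5).
  Combine with x ≡ 16 (mod 17); new modulus lcm = 85.
    Write x = 2 + 5·t and substitute into x ≡ 16 (mod 17): 5·t ≡ 16 − 2 = 14 (mod 17).
    The inverse of 5 mod 17 is 7 (since 5·7 = 35 = 2·17 + 1), so t ≡ 7·14 = 98 ≡ 13 (mod 17).
    Then x = 2 + 5·13 = 67, valid modulo lcm(5, 17) = 85: x ≡ 67 (mod 85).
  Combine with x ≡ 3 (mod 19); new modulus lcm = 1615.
    Write x = 67 + 85·t and substitute into x ≡ 3 (mod 19): 85·t ≡ 3 − 67 = -64 (mod 19).
    Reduce coefficients mod 19: 9·t ≡ 12 (mod 19).
    The inverse of 9 mod 19 is 17 (since 9·17 = 153 = 8·19 + 1), so t ≡ 17·12 = 204 ≡ 14 (mod 19).
    Then x = 67 + 85·14 = 1257, valid modulo lcm(85, 19) = 1615: x ≡ 1257 (mod 1615).
  Combine with x ≡ 2 (mod 3); new modulus lcm = 4845.
    Write x = 1257 + 1615·t and substitute into x ≡ 2 (mod 3): 1615·t ≡ 2 − 1257 = -1255 (mod 3).
    Reduce coefficients mod 3: 1·t ≡ 2 (mod 3).
    So t ≡ 2 (mod 3).
    Then x = 1257 + 1615·2 = 4487, valid modulo lcm(1615, 3) = 4845: x ≡ 4487 (mod 4845).
  Combine with x ≡ 5 (mod 16); new modulus lcm = 77520.
    Write x = 4487 + 4845·t and substitute into x ≡ 5 (mod 16): 4845·t ≡ 5 − 4487 = -4482 (mod 16).
    Reduce coefficients mod 16: 13·t ≡ 14 (mod 16).
    The inverse of 13 mod 16 is 5 (since 13·5 = 65 = 4·16 + 1), so t ≡ 5·14 = 70 ≡ 6 (mod 16).
    Then x = 4487 + 4845·6 = 33557, valid modulo lcm(4845, 16) = 77520: x ≡ 33557 (mod 77520).
Verify against each original: 33557 mod 5 = 2, 33557 mod 17 = 16, 33557 mod 19 = 3, 33557 mod 3 = 2, 33557 mod 16 = 5.

x ≡ 33557 (mod 77520).


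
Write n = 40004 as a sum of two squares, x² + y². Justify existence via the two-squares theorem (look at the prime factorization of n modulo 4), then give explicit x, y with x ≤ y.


Step 1: Factor n = 40004 = 2^2 · 73 · 137.
Step 2: Check the mod-4 condition on each prime factor: 2 = 2 (special); 73 ≡ 1 (mod 4), exponent 1; 137 ≡ 1 (mod 4), exponent 1.
All primes ≡ 3 (mod 4) appear to even exponent (or don't appear), so by the two-squares theorem n IS expressible as a sum of two squares.
Step 3: Build a representation. Group n = k² · m with k = 2 and m = 73 · 137 = 10001 (a product of primes ≡ 1 (mod 4)); a representation of m scales to one of n via (k·x)² + (k·y)² = k²(x² + y²). Each prime p ≡ 1 (mod 4) is itself a sum of two squares; find a² by testing p − a² for a perfect square:
  73: 73 − 1² = 72, 73 − 2² = 69, 73 − 3² = 64 = 8² ⇒ 73 = 3² + 8².
  137: 137 − 1² = 136, 137 − 2² = 133, 137 − 3² = 128, 137 − 4² = 121 = 11² ⇒ 137 = 4² + 11².
  Combine using the Brahmagupta–Fibonacci identity (a² + b²)(c² + d²) = (ac − bd)² + (ad + bc)² = (ac + bd)² + (ad − bc)²:
  73 · 137 = 10001: from (3² + 8²)(4² + 11²), take (3·4 − 8·11, 3·11 + 8·4) = (12 − 88, 33 + 32) = (-76, 65); dropping signs (only squares matter) gives (76, 65); check 76² + 65² = 5776 + 4225 = 10001 ✓.
  Scale by k = 2: (2·76, 2·65) = (152, 130).
Step 4: Order so x ≤ y and verify: 130² + 152² = 16900 + 23104 = 40004 = n. ✓

n = 40004 = 130² + 152² (one valid representation with x ≤ y).


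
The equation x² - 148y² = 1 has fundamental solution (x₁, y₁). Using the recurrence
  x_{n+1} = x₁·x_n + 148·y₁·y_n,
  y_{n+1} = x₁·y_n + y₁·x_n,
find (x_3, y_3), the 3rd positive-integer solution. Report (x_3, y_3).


Step 1: Find the fundamental solution (x₁, y₁) of x² - 148y² = 1.
  Expand √148 as a continued fraction. a₀ = ⌊√148⌋ = 12; iterate m_{k+1} = d_k·a_k − m_k, d_{k+1} = (148 − m_{k+1}²)/d_k, a_{k+1} = ⌊(a₀ + m_{k+1})/d_{k+1}⌋ (starting m₀ = 0, d₀ = 1), with convergents p_k = a_k·p_{k-1} + p_{k-2}, q_k = a_k·q_{k-1} + q_{k-2} (p₋₁ = 1, q₋₁ = 0):
  k = 0: a₀ = 12; p₀/q₀ = 12/1; p₀² − 148·q₀² = 144 − 148 = -4.
  k = 1: m = 12, d = 4, a = ⌊(12 + 12)/4⌋ = 6; p/q = (6·12 + 1)/(6·1 + 0) = 73/6; p² − 148·q² = 5329 − 5328 = 1.
  The first convergent with p² − 148·q² = 1 gives the fundamental solution (x₁, y₁) = (73, 6).
Step 2: Apply the recurrence (x_{n+1}, y_{n+1}) = (x₁x_n + 148y₁y_n, x₁y_n + y₁x_n) repeatedly.
  From (x_1, y_1) = (73, 6): x_2 = 73·73 + 148·6·6 = 10657; y_2 = 73·6 + 6·73 = 876.
  From (x_2, y_2) = (10657, 876): x_3 = 73·10657 + 148·6·876 = 1555849; y_3 = 73·876 + 6·10657 = 127890.
Step 3: Verify x_3² - 148·y_3² = 2420666110801 - 2420666110800 = 1 (should be 1). ✓

(x_1, y_1) = (73, 6); (x_3, y_3) = (1555849, 127890).


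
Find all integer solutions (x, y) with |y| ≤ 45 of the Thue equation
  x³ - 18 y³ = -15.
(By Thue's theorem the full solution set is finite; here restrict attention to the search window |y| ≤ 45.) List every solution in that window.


The equation is x³ - 18y³ = -15. For fixed y, x³ = 18·y³ − 15, so a solution requires the RHS to be a perfect cube.
Strategy: iterate y from -45 to 45, compute RHS = 18·y³ − 15, and check whether it is a (positive or negative) perfect cube.
Check small values of y:
  y = 0: RHS = -15 is not a perfect cube.
  y = 1: RHS = 3 is not a perfect cube.
  y = -1: RHS = -33 is not a perfect cube.
  y = 2: RHS = 129 is not a perfect cube.
  y = -2: RHS = -159 is not a perfect cube.
  y = 3: RHS = 471 is not a perfect cube.
  y = -3: RHS = -501 is not a perfect cube.
Continuing the search up to |y| = 45 finds no solutions either.
No (x, y) in the scanned range satisfies the equation.

No integer solutions with |y| ≤ 45.


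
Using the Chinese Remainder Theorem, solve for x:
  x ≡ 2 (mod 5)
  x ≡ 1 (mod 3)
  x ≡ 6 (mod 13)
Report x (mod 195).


Moduli 5, 3, 13 are pairwise coprime; by CRT there is a unique solution modulo M = 5 · 3 · 13 = 195.
Solve pairwise, accumulating the modulus:
  Start with x ≡ 2 (mod 5).
  Combine with x ≡ 1 (mod 3): since gcd(5, 3) = 1, we get a unique residue mod 15.
    Write x = 2 + 5·t and substitute into x ≡ 1 (mod 3): 5·t ≡ 1 − 2 = -1 (mod 3).
    Reduce coefficients mod 3: 2·t ≡ 2 (mod 3).
    The inverse of 2 mod 3 is 2 (since 2·2 = 4 = 1·3 + 1), so t ≡ 2·2 = 4 ≡ 1 (mod 3).
    Then x = 2 + 5·1 = 7, valid modulo lcm(5, 3) = 15: x ≡ 7 (mod 15).
  Combine with x ≡ 6 (mod 13): since gcd(15, 13) = 1, we get a unique residue mod 195.
    Write x = 7 + 15·t and substitute into x ≡ 6 (mod 13): 15·t ≡ 6 − 7 = -1 (mod 13).
    Reduce coefficients mod 13: 2·t ≡ 12 (mod 13).
    The inverse of 2 mod 13 is 7 (since 2·7 = 14 = 1·13 + 1), so t ≡ 7·12 = 84 ≡ 6 (mod 13).
    Then x = 7 + 15·6 = 97, valid modulo lcm(15, 13) = 195: x ≡ 97 (mod 195).
Verify: 97 mod 5 = 2 ✓, 97 mod 3 = 1 ✓, 97 mod 13 = 6 ✓.

x ≡ 97 (mod 195).


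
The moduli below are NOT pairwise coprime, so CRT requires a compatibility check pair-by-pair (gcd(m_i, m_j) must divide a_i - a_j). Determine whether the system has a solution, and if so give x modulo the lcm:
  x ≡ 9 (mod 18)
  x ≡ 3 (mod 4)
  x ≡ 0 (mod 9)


Moduli 18, 4, 9 are not pairwise coprime, so CRT works modulo lcm(m_i) when all pairwise compatibility conditions hold.
Pairwise compatibility: gcd(m_i, m_j) must divide a_i - a_j for every pair.
Merge one congruence at a time:
  Start: x ≡ 9 (mod 18).
  Combine with x ≡ 3 (mod 4): gcd(18, 4) = 2; 3 - 9 = -6, which IS divisible by 2, so compatible.
    Write x = 9 + 18·t and substitute into x ≡ 3 (mod 4): 18·t ≡ 3 − 9 = -6 (mod 4).
    Divide the congruence (and modulus) by g = 2: 9·t ≡ -3 (mod 2).
    Reduce coefficients mod 2: 1·t ≡ 1 (mod 2).
    So t ≡ 1 (mod 2).
    Then x = 9 + 18·1 = 27, valid modulo lcm(18, 4) = 36: x ≡ 27 (mod 36).
  Combine with x ≡ 0 (mod 9): gcd(36, 9) = 9; 0 - 27 = -27, which IS divisible by 9, so compatible.
    Write x = 27 + 36·t and substitute into x ≡ 0 (mod 9): 36·t ≡ 0 − 27 = -27 (mod 9).
    Divide the congruence (and modulus) by g = 9: 4·t ≡ -3 (mod 1).
    Modulo 1 every t works; take t = 0.
    Then x = 27 + 36·0 = 27, valid modulo lcm(36, 9) = 36: x ≡ 27 (mod 36).
Verify: 27 mod 18 = 9, 27 mod 4 = 3, 27 mod 9 = 0.

x ≡ 27 (mod 36).
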